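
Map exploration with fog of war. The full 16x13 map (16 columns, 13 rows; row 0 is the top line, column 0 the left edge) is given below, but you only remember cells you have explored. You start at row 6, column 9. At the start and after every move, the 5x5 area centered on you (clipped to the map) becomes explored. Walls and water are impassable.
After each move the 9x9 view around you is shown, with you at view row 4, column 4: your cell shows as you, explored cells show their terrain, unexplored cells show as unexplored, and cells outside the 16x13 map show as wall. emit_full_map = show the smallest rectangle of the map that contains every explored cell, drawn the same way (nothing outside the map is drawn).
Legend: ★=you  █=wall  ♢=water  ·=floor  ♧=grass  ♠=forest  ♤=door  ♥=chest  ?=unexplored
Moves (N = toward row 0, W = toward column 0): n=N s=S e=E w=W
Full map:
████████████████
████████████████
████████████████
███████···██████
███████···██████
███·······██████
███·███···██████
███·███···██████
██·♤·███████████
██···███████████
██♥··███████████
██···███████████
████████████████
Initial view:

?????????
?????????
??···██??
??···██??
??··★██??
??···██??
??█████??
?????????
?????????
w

?????????
?????????
??█···██?
??····██?
??█·★·██?
??█···██?
??██████?
?????????
?????????

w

?????????
?????????
??██···██
??·····██
??██★··██
??██···██
??███████
?????????
?????????

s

?????????
??██···██
??·····██
??██···██
??██★··██
??███████
??█████??
?????????
?????????

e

?????????
?██···██?
?·····██?
?██···██?
?██·★·██?
?███████?
?██████??
?????????
?????????

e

?????????
██···██??
·····██??
██···██??
██··★██??
███████??
███████??
?????????
?????????

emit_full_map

██···██
·····██
██···██
██··★██
███████
███████

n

?????????
?????????
██···██??
·····██??
██··★██??
██···██??
███████??
███████??
?????????

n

?????????
?????????
??···██??
██···██??
····★██??
██···██??
██···██??
███████??
███████??

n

?????????
?????????
??█████??
??···██??
██··★██??
·····██??
██···██??
██···██??
███████??

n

█████████
?????????
??█████??
??█████??
??··★██??
██···██??
·····██??
██···██??
██···██??

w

█████████
?????????
??██████?
??██████?
??█·★·██?
?██···██?
?·····██?
?██···██?
?██···██?

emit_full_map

?██████
?██████
?█·★·██
██···██
·····██
██···██
██···██
███████
███████

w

█████████
?????????
??███████
??███████
??██★··██
??██···██
??·····██
??██···██
??██···██

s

?????????
??███████
??███████
??██···██
??██★··██
??·····██
??██···██
??██···██
??███████

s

??███████
??███████
??██···██
??██···██
??··★··██
??██···██
??██···██
??███████
??███████

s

??███████
??██···██
??██···██
??·····██
??██★··██
??██···██
??███████
??███████
?????????

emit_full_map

███████
███████
██···██
██···██
·····██
██★··██
██···██
███████
███████


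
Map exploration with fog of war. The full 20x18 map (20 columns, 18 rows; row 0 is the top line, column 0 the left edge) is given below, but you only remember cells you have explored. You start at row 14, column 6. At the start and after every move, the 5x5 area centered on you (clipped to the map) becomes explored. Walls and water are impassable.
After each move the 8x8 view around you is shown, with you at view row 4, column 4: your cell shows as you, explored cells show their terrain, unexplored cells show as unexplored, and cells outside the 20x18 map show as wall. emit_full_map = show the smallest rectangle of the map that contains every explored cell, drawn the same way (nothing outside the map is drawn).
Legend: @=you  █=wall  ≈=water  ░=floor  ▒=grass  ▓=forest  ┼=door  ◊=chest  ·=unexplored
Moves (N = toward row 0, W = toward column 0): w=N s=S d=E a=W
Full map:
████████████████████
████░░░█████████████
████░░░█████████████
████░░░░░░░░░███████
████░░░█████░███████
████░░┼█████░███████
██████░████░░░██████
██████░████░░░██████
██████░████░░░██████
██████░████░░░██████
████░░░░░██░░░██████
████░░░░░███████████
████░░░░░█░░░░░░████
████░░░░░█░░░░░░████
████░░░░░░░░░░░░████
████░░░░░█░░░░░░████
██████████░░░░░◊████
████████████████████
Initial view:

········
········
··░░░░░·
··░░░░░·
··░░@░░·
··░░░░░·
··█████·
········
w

········
········
··░░░░░·
··░░░░░·
··░░@░░·
··░░░░░·
··░░░░░·
··█████·

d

········
········
·░░░░░█·
·░░░░░█·
·░░░@░█·
·░░░░░░·
·░░░░░█·
·█████··

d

········
········
░░░░░██·
░░░░░█░·
░░░░@█░·
░░░░░░░·
░░░░░█░·
█████···

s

········
░░░░░██·
░░░░░█░·
░░░░░█░·
░░░░@░░·
░░░░░█░·
██████░·
········

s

░░░░░██·
░░░░░█░·
░░░░░█░·
░░░░░░░·
░░░░@█░·
██████░·
··█████·
████████

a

·░░░░░██
·░░░░░█░
·░░░░░█░
·░░░░░░░
·░░░@░█░
·██████░
··██████
████████

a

··░░░░░█
··░░░░░█
··░░░░░█
··░░░░░░
··░░@░░█
··██████
··██████
████████

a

···░░░░░
···░░░░░
··█░░░░░
··█░░░░░
··█░@░░░
··██████
··██████
████████

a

····░░░░
····░░░░
··██░░░░
··██░░░░
··██@░░░
··██████
··██████
████████

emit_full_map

··░░░░░██
··░░░░░█░
██░░░░░█░
██░░░░░░░
██@░░░░█░
████████░
█████████

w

········
····░░░░
··██░░░░
··██░░░░
··██@░░░
··██░░░░
··██████
··██████

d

········
···░░░░░
·██░░░░░
·██░░░░░
·██░@░░░
·██░░░░░
·███████
·███████

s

···░░░░░
·██░░░░░
·██░░░░░
·██░░░░░
·██░@░░░
·███████
·███████
████████

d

··░░░░░█
██░░░░░█
██░░░░░█
██░░░░░░
██░░@░░█
████████
████████
████████

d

·░░░░░██
█░░░░░█░
█░░░░░█░
█░░░░░░░
█░░░@░█░
███████░
████████
████████

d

░░░░░██·
░░░░░█░·
░░░░░█░·
░░░░░░░·
░░░░@█░·
██████░·
███████·
████████

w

········
░░░░░██·
░░░░░█░·
░░░░░█░·
░░░░@░░·
░░░░░█░·
██████░·
███████·

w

········
········
░░░░░██·
░░░░░█░·
░░░░@█░·
░░░░░░░·
░░░░░█░·
██████░·

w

········
········
··░░░██·
░░░░░██·
░░░░@█░·
░░░░░█░·
░░░░░░░·
░░░░░█░·

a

········
········
··░░░░██
·░░░░░██
█░░░@░█░
█░░░░░█░
█░░░░░░░
█░░░░░█░

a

········
········
··░░░░░█
··░░░░░█
██░░@░░█
██░░░░░█
██░░░░░░
██░░░░░█

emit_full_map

··░░░░░██
··░░░░░██
██░░@░░█░
██░░░░░█░
██░░░░░░░
██░░░░░█░
████████░
█████████

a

········
········
··█░░░░░
··█░░░░░
·██░@░░░
·██░░░░░
·██░░░░░
·██░░░░░

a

········
········
··██░░░░
··██░░░░
··██@░░░
··██░░░░
··██░░░░
··██░░░░

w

········
········
··████░·
··██░░░░
··██@░░░
··██░░░░
··██░░░░
··██░░░░

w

········
········
··████░·
··████░·
··██@░░░
··██░░░░
··██░░░░
··██░░░░

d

········
········
·████░█·
·████░█·
·██░@░░░
·██░░░░░
·██░░░░░
·██░░░░░

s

········
·████░█·
·████░█·
·██░░░░░
·██░@░░░
·██░░░░░
·██░░░░░
·██░░░░░

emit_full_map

████░█···
████░█···
██░░░░░██
██░@░░░██
██░░░░░█░
██░░░░░█░
██░░░░░░░
██░░░░░█░
████████░
█████████

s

·████░█·
·████░█·
·██░░░░░
·██░░░░░
·██░@░░░
·██░░░░░
·██░░░░░
·██░░░░░

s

·████░█·
·██░░░░░
·██░░░░░
·██░░░░░
·██░@░░░
·██░░░░░
·██░░░░░
·███████

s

·██░░░░░
·██░░░░░
·██░░░░░
·██░░░░░
·██░@░░░
·██░░░░░
·███████
·███████

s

·██░░░░░
·██░░░░░
·██░░░░░
·██░░░░░
·██░@░░░
·███████
·███████
████████

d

██░░░░░█
██░░░░░█
██░░░░░█
██░░░░░░
██░░@░░█
████████
████████
████████

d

█░░░░░██
█░░░░░█░
█░░░░░█░
█░░░░░░░
█░░░@░█░
███████░
████████
████████

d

░░░░░██·
░░░░░█░·
░░░░░█░·
░░░░░░░·
░░░░@█░·
██████░·
███████·
████████

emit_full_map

████░█···
████░█···
██░░░░░██
██░░░░░██
██░░░░░█░
██░░░░░█░
██░░░░░░░
██░░░░@█░
████████░
█████████

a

█░░░░░██
█░░░░░█░
█░░░░░█░
█░░░░░░░
█░░░@░█░
███████░
████████
████████

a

██░░░░░█
██░░░░░█
██░░░░░█
██░░░░░░
██░░@░░█
████████
████████
████████

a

·██░░░░░
·██░░░░░
·██░░░░░
·██░░░░░
·██░@░░░
·███████
·███████
████████

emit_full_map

████░█···
████░█···
██░░░░░██
██░░░░░██
██░░░░░█░
██░░░░░█░
██░░░░░░░
██░@░░░█░
████████░
█████████


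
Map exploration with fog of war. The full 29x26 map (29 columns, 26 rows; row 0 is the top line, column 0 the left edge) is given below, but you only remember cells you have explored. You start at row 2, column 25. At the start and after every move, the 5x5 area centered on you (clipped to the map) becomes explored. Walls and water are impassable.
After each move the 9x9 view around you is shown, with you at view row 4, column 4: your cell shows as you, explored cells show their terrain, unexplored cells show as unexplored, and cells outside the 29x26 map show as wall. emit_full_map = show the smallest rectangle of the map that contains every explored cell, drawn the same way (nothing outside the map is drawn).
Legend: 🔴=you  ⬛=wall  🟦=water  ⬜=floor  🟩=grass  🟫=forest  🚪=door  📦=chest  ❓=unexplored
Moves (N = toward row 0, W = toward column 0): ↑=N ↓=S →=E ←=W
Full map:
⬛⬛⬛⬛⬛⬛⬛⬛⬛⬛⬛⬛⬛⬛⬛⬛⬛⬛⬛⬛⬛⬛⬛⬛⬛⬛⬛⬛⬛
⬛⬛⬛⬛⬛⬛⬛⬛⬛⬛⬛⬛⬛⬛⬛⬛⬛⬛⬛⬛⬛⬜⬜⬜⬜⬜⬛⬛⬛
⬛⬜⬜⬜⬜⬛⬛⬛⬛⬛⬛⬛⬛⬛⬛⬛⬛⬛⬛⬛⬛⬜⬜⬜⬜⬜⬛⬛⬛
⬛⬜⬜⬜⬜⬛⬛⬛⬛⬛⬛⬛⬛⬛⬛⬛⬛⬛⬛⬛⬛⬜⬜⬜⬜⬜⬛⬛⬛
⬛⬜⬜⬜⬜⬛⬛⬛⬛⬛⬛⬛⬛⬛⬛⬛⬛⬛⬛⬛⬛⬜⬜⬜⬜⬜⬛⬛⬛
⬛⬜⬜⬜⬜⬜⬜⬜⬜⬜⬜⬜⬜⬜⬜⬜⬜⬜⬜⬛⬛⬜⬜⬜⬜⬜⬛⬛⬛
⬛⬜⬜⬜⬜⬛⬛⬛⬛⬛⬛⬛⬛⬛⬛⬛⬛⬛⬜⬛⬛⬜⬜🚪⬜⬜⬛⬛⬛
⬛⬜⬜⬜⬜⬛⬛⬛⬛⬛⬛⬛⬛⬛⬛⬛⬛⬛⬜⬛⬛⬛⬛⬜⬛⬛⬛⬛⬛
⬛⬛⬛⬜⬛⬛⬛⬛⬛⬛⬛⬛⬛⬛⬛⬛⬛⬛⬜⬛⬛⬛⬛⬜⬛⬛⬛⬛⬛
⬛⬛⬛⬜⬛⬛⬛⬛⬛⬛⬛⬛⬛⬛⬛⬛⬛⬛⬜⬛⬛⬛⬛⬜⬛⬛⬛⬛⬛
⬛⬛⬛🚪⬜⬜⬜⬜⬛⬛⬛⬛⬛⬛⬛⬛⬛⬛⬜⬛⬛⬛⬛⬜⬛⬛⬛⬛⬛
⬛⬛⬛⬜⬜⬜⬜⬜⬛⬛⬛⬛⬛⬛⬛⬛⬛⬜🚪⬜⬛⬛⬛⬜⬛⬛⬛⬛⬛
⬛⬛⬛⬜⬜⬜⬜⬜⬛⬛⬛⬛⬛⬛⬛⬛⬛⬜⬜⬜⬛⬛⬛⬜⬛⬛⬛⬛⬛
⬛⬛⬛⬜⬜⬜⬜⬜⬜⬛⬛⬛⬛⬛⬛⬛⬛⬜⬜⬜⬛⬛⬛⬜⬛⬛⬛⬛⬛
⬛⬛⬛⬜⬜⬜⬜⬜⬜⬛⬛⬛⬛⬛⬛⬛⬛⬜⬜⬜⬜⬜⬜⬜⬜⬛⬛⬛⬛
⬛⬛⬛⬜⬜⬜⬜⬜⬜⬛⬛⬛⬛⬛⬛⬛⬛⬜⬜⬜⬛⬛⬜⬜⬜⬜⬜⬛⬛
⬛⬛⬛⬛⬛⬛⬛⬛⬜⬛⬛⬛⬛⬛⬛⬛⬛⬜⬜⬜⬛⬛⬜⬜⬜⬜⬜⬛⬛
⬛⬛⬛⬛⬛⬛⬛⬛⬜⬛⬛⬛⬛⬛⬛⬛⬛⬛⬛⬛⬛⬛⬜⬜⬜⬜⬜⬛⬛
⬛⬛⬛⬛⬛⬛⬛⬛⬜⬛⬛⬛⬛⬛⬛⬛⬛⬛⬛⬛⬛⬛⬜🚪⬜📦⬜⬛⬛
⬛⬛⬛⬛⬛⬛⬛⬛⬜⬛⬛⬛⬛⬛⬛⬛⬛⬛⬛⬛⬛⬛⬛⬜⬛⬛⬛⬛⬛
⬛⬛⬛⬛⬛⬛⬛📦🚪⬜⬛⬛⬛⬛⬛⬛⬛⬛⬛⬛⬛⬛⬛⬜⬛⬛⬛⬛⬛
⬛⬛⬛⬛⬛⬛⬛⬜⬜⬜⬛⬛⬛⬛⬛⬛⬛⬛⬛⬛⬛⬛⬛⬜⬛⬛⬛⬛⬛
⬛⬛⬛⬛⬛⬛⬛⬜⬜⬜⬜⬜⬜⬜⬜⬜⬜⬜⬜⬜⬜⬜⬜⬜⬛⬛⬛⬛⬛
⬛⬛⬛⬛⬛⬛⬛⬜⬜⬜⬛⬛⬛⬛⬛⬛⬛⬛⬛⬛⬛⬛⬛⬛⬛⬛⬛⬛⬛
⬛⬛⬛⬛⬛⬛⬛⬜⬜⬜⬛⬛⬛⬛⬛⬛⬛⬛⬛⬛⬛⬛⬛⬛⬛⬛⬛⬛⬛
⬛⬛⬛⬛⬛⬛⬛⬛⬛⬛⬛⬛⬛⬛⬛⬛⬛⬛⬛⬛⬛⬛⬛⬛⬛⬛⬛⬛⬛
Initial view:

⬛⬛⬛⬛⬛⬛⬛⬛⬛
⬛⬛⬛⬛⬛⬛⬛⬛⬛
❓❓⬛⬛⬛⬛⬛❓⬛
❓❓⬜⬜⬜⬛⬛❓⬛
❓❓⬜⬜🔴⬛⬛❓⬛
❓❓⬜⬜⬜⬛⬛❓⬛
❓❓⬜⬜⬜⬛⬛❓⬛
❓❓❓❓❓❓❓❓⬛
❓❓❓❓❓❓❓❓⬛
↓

⬛⬛⬛⬛⬛⬛⬛⬛⬛
❓❓⬛⬛⬛⬛⬛❓⬛
❓❓⬜⬜⬜⬛⬛❓⬛
❓❓⬜⬜⬜⬛⬛❓⬛
❓❓⬜⬜🔴⬛⬛❓⬛
❓❓⬜⬜⬜⬛⬛❓⬛
❓❓⬜⬜⬜⬛⬛❓⬛
❓❓❓❓❓❓❓❓⬛
❓❓❓❓❓❓❓❓⬛

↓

❓❓⬛⬛⬛⬛⬛❓⬛
❓❓⬜⬜⬜⬛⬛❓⬛
❓❓⬜⬜⬜⬛⬛❓⬛
❓❓⬜⬜⬜⬛⬛❓⬛
❓❓⬜⬜🔴⬛⬛❓⬛
❓❓⬜⬜⬜⬛⬛❓⬛
❓❓🚪⬜⬜⬛⬛❓⬛
❓❓❓❓❓❓❓❓⬛
❓❓❓❓❓❓❓❓⬛

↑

⬛⬛⬛⬛⬛⬛⬛⬛⬛
❓❓⬛⬛⬛⬛⬛❓⬛
❓❓⬜⬜⬜⬛⬛❓⬛
❓❓⬜⬜⬜⬛⬛❓⬛
❓❓⬜⬜🔴⬛⬛❓⬛
❓❓⬜⬜⬜⬛⬛❓⬛
❓❓⬜⬜⬜⬛⬛❓⬛
❓❓🚪⬜⬜⬛⬛❓⬛
❓❓❓❓❓❓❓❓⬛

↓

❓❓⬛⬛⬛⬛⬛❓⬛
❓❓⬜⬜⬜⬛⬛❓⬛
❓❓⬜⬜⬜⬛⬛❓⬛
❓❓⬜⬜⬜⬛⬛❓⬛
❓❓⬜⬜🔴⬛⬛❓⬛
❓❓⬜⬜⬜⬛⬛❓⬛
❓❓🚪⬜⬜⬛⬛❓⬛
❓❓❓❓❓❓❓❓⬛
❓❓❓❓❓❓❓❓⬛

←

❓❓❓⬛⬛⬛⬛⬛❓
❓❓❓⬜⬜⬜⬛⬛❓
❓❓⬜⬜⬜⬜⬛⬛❓
❓❓⬜⬜⬜⬜⬛⬛❓
❓❓⬜⬜🔴⬜⬛⬛❓
❓❓⬜⬜⬜⬜⬛⬛❓
❓❓⬜🚪⬜⬜⬛⬛❓
❓❓❓❓❓❓❓❓❓
❓❓❓❓❓❓❓❓❓

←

❓❓❓❓⬛⬛⬛⬛⬛
❓❓❓❓⬜⬜⬜⬛⬛
❓❓⬜⬜⬜⬜⬜⬛⬛
❓❓⬜⬜⬜⬜⬜⬛⬛
❓❓⬜⬜🔴⬜⬜⬛⬛
❓❓⬜⬜⬜⬜⬜⬛⬛
❓❓⬜⬜🚪⬜⬜⬛⬛
❓❓❓❓❓❓❓❓❓
❓❓❓❓❓❓❓❓❓

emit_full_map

❓❓⬛⬛⬛⬛⬛
❓❓⬜⬜⬜⬛⬛
⬜⬜⬜⬜⬜⬛⬛
⬜⬜⬜⬜⬜⬛⬛
⬜⬜🔴⬜⬜⬛⬛
⬜⬜⬜⬜⬜⬛⬛
⬜⬜🚪⬜⬜⬛⬛

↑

⬛⬛⬛⬛⬛⬛⬛⬛⬛
❓❓❓❓⬛⬛⬛⬛⬛
❓❓⬜⬜⬜⬜⬜⬛⬛
❓❓⬜⬜⬜⬜⬜⬛⬛
❓❓⬜⬜🔴⬜⬜⬛⬛
❓❓⬜⬜⬜⬜⬜⬛⬛
❓❓⬜⬜⬜⬜⬜⬛⬛
❓❓⬜⬜🚪⬜⬜⬛⬛
❓❓❓❓❓❓❓❓❓

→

⬛⬛⬛⬛⬛⬛⬛⬛⬛
❓❓❓⬛⬛⬛⬛⬛❓
❓⬜⬜⬜⬜⬜⬛⬛❓
❓⬜⬜⬜⬜⬜⬛⬛❓
❓⬜⬜⬜🔴⬜⬛⬛❓
❓⬜⬜⬜⬜⬜⬛⬛❓
❓⬜⬜⬜⬜⬜⬛⬛❓
❓⬜⬜🚪⬜⬜⬛⬛❓
❓❓❓❓❓❓❓❓❓

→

⬛⬛⬛⬛⬛⬛⬛⬛⬛
❓❓⬛⬛⬛⬛⬛❓⬛
⬜⬜⬜⬜⬜⬛⬛❓⬛
⬜⬜⬜⬜⬜⬛⬛❓⬛
⬜⬜⬜⬜🔴⬛⬛❓⬛
⬜⬜⬜⬜⬜⬛⬛❓⬛
⬜⬜⬜⬜⬜⬛⬛❓⬛
⬜⬜🚪⬜⬜⬛⬛❓⬛
❓❓❓❓❓❓❓❓⬛

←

⬛⬛⬛⬛⬛⬛⬛⬛⬛
❓❓❓⬛⬛⬛⬛⬛❓
❓⬜⬜⬜⬜⬜⬛⬛❓
❓⬜⬜⬜⬜⬜⬛⬛❓
❓⬜⬜⬜🔴⬜⬛⬛❓
❓⬜⬜⬜⬜⬜⬛⬛❓
❓⬜⬜⬜⬜⬜⬛⬛❓
❓⬜⬜🚪⬜⬜⬛⬛❓
❓❓❓❓❓❓❓❓❓

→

⬛⬛⬛⬛⬛⬛⬛⬛⬛
❓❓⬛⬛⬛⬛⬛❓⬛
⬜⬜⬜⬜⬜⬛⬛❓⬛
⬜⬜⬜⬜⬜⬛⬛❓⬛
⬜⬜⬜⬜🔴⬛⬛❓⬛
⬜⬜⬜⬜⬜⬛⬛❓⬛
⬜⬜⬜⬜⬜⬛⬛❓⬛
⬜⬜🚪⬜⬜⬛⬛❓⬛
❓❓❓❓❓❓❓❓⬛


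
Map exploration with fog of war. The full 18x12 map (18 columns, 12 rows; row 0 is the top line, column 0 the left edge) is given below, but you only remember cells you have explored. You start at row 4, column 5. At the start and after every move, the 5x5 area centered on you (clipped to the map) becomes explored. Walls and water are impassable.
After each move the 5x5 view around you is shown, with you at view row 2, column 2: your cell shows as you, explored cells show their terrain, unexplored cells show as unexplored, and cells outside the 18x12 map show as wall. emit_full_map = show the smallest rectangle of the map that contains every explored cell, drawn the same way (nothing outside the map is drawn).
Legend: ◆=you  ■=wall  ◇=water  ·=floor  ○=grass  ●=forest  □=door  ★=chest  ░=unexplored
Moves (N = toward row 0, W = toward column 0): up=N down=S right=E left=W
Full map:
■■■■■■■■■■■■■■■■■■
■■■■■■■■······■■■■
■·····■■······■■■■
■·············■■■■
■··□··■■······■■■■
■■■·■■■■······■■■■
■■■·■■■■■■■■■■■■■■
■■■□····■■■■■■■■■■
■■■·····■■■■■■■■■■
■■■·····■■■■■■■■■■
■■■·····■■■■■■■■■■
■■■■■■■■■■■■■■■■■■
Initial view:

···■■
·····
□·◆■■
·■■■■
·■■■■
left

····■
·····
·□◆·■
■·■■■
■·■■■

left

·····
·····
··◆··
■■·■■
■■·■■

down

·····
··□··
■■◆■■
■■·■■
■■□··

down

··□··
■■·■■
■■◆■■
■■□··
■■···

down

■■·■■
■■·■■
■■◆··
■■···
■■···

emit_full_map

·····■■
·······
··□··■■
■■·■■■■
■■·■■■■
■■◆··░░
■■···░░
■■···░░

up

··□··
■■·■■
■■◆■■
■■□··
■■···

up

·····
··□··
■■◆■■
■■·■■
■■□··


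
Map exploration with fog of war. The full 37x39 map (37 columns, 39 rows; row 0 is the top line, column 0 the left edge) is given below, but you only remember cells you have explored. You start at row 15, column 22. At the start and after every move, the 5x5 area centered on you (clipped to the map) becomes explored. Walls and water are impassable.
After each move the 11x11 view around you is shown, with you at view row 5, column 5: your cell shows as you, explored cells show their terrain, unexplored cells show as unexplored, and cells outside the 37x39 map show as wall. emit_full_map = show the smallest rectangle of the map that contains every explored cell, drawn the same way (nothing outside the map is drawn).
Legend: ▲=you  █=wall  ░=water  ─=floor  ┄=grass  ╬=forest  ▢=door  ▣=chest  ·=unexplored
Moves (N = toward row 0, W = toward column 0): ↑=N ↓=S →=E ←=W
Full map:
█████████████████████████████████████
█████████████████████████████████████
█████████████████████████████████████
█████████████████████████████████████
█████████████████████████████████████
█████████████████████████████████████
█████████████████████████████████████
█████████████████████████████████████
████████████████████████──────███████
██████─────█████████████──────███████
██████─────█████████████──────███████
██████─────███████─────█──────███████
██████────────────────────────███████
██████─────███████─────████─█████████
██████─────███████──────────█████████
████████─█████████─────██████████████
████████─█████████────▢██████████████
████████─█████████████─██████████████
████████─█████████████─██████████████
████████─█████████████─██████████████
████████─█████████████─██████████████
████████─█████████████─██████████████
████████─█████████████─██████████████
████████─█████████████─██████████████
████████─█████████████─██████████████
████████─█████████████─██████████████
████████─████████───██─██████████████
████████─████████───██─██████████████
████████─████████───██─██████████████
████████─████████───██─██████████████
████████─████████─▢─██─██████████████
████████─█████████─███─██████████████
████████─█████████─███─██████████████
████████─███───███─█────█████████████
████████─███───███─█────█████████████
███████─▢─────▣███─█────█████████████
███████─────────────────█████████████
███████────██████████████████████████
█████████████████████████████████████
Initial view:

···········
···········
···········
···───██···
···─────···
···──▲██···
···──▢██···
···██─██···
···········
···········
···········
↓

···········
···········
···───██···
···─────···
···───██···
···──▲██···
···██─██···
···██─██···
···········
···········
···········

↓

···········
···───██···
···─────···
···───██···
···──▢██···
···██▲██···
···██─██···
···██─██···
···········
···········
···········

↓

···───██···
···─────···
···───██···
···──▢██···
···██─██···
···██▲██···
···██─██···
···██─██···
···········
···········
···········

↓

···─────···
···───██···
···──▢██···
···██─██···
···██─██···
···██▲██···
···██─██···
···██─██···
···········
···········
···········

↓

···───██···
···──▢██···
···██─██···
···██─██···
···██─██···
···██▲██···
···██─██···
···██─██···
···········
···········
···········

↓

···──▢██···
···██─██···
···██─██···
···██─██···
···██─██···
···██▲██···
···██─██···
···██─██···
···········
···········
···········

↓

···██─██···
···██─██···
···██─██···
···██─██···
···██─██···
···██▲██···
···██─██···
···██─██···
···········
···········
···········

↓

···██─██···
···██─██···
···██─██···
···██─██···
···██─██···
···██▲██···
···██─██···
···██─██···
···········
···········
···········

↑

···██─██···
···██─██···
···██─██···
···██─██···
···██─██···
···██▲██···
···██─██···
···██─██···
···██─██···
···········
···········

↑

···──▢██···
···██─██···
···██─██···
···██─██···
···██─██···
···██▲██···
···██─██···
···██─██···
···██─██···
···██─██···
···········

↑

···───██···
···──▢██···
···██─██···
···██─██···
···██─██···
···██▲██···
···██─██···
···██─██···
···██─██···
···██─██···
···██─██···

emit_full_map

───██
─────
───██
──▢██
██─██
██─██
██─██
██▲██
██─██
██─██
██─██
██─██
██─██

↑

···─────···
···───██···
···──▢██···
···██─██···
···██─██···
···██▲██···
···██─██···
···██─██···
···██─██···
···██─██···
···██─██···

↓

···───██···
···──▢██···
···██─██···
···██─██···
···██─██···
···██▲██···
···██─██···
···██─██···
···██─██···
···██─██···
···██─██···

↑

···─────···
···───██···
···──▢██···
···██─██···
···██─██···
···██▲██···
···██─██···
···██─██···
···██─██···
···██─██···
···██─██···

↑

···───██···
···─────···
···───██···
···──▢██···
···██─██···
···██▲██···
···██─██···
···██─██···
···██─██···
···██─██···
···██─██···

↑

···········
···───██···
···─────···
···───██···
···──▢██···
···██▲██···
···██─██···
···██─██···
···██─██···
···██─██···
···██─██···

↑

···········
···········
···───██···
···─────···
···───██···
···──▲██···
···██─██···
···██─██···
···██─██···
···██─██···
···██─██···

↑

···········
···········
···········
···───██···
···─────···
···──▲██···
···──▢██···
···██─██···
···██─██···
···██─██···
···██─██···

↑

···········
···········
···········
···─────···
···───██···
···──▲──···
···───██···
···──▢██···
···██─██···
···██─██···
···██─██···

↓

···········
···········
···─────···
···───██···
···─────···
···──▲██···
···──▢██···
···██─██···
···██─██···
···██─██···
···██─██···

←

···········
···········
····─────··
···────██··
···──────··
···──▲─██··
···───▢██··
···███─██··
····██─██··
····██─██··
····██─██··

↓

···········
····─────··
···────██··
···──────··
···────██··
···──▲▢██··
···███─██··
···███─██··
····██─██··
····██─██··
····██─██··

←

···········
·····─────·
····────██·
···───────·
···─────██·
···──▲─▢██·
···████─██·
···████─██·
·····██─██·
·····██─██·
·····██─██·

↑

···········
···········
·····─────·
···─────██·
···───────·
···──▲──██·
···────▢██·
···████─██·
···████─██·
·····██─██·
·····██─██·

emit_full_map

··─────
─────██
───────
──▲──██
────▢██
████─██
████─██
··██─██
··██─██
··██─██
··██─██
··██─██
··██─██
··██─██

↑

···········
···········
···········
···───────·
···─────██·
···──▲────·
···─────██·
···────▢██·
···████─██·
···████─██·
·····██─██·

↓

···········
···········
···───────·
···─────██·
···───────·
···──▲──██·
···────▢██·
···████─██·
···████─██·
·····██─██·
·····██─██·

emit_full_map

───────
─────██
───────
──▲──██
────▢██
████─██
████─██
··██─██
··██─██
··██─██
··██─██
··██─██
··██─██
··██─██


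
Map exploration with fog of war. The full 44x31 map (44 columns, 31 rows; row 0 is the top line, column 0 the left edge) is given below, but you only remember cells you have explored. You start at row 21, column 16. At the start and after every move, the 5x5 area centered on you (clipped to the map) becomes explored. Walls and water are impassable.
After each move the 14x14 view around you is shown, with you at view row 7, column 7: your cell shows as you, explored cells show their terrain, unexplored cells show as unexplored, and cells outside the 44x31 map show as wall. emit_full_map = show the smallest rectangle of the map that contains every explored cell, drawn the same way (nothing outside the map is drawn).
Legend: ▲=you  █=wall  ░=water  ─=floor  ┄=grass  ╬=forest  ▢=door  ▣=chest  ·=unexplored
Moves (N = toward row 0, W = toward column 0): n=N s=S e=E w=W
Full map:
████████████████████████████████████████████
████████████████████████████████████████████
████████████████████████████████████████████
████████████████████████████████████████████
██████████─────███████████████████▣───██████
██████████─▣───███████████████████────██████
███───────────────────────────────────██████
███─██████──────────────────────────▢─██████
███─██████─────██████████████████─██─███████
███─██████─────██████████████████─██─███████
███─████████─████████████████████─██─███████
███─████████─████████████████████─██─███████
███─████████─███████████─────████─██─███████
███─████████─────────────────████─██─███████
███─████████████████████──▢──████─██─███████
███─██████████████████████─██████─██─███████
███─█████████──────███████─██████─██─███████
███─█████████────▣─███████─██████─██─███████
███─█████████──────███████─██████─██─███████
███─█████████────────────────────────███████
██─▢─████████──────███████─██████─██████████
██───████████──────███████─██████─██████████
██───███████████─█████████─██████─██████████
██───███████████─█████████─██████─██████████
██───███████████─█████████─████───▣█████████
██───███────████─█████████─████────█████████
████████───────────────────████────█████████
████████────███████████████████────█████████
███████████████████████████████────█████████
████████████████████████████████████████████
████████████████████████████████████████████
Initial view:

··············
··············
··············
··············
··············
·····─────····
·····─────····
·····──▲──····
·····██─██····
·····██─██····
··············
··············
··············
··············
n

··············
··············
··············
··············
··············
·····─────····
·····─────····
·····──▲──····
·····─────····
·····██─██····
·····██─██····
··············
··············
··············

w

··············
··············
··············
··············
··············
·····──────···
·····──────···
·····──▲───···
·····──────···
·····███─██···
······██─██···
··············
··············
··············

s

··············
··············
··············
··············
·····──────···
·····──────···
·····──────···
·····──▲───···
·····███─██···
·····███─██···
··············
··············
··············
··············

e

··············
··············
··············
··············
····──────····
····──────····
····──────····
····───▲──····
····███─██····
····███─██····
··············
··············
··············
··············

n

··············
··············
··············
··············
··············
····──────····
····──────····
····───▲──····
····──────····
····███─██····
····███─██····
··············
··············
··············

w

··············
··············
··············
··············
··············
·····──────···
·····──────···
·····──▲───···
·····──────···
·····███─██···
·····███─██···
··············
··············
··············

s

··············
··············
··············
··············
·····──────···
·····──────···
·····──────···
·····──▲───···
·····███─██···
·····███─██···
··············
··············
··············
··············

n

··············
··············
··············
··············
··············
·····──────···
·····──────···
·····──▲───···
·····──────···
·····███─██···
·····███─██···
··············
··············
··············

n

··············
··············
··············
··············
··············
·····────▣····
·····──────···
·····──▲───···
·····──────···
·····──────···
·····███─██···
·····███─██···
··············
··············

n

··············
··············
··············
··············
··············
·····─────····
·····────▣····
·····──▲───···
·····──────···
·····──────···
·····──────···
·····███─██···
·····███─██···
··············

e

··············
··············
··············
··············
··············
····──────····
····────▣─····
····───▲──····
····──────····
····──────····
····──────····
····███─██····
····███─██····
··············

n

··············
··············
··············
··············
··············
·····█████····
····──────····
····───▲▣─····
····──────····
····──────····
····──────····
····──────····
····███─██····
····███─██····

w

··············
··············
··············
··············
··············
·····██████···
·····──────···
·····──▲─▣─···
·····──────···
·····──────···
·····──────···
·····──────···
·····███─██···
·····███─██···

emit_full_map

██████
──────
──▲─▣─
──────
──────
──────
──────
███─██
███─██

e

··············
··············
··············
··············
··············
····██████····
····──────····
····───▲▣─····
····──────····
····──────····
····──────····
····──────····
····███─██····
····███─██····

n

··············
··············
··············
··············
··············
·····█████····
····██████····
····───▲──····
····────▣─····
····──────····
····──────····
····──────····
····──────····
····███─██····

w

··············
··············
··············
··············
··············
·····██████···
·····██████···
·····──▲───···
·····────▣─···
·····──────···
·····──────···
·····──────···
·····──────···
·····███─██···

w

··············
··············
··············
··············
··············
·····███████··
·····███████··
·····█─▲────··
·····█────▣─··
·····█──────··
······──────··
······──────··
······──────··
······███─██··

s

··············
··············
··············
··············
·····███████··
·····███████··
·····█──────··
·····█─▲──▣─··
·····█──────··
·····█──────··
······──────··
······──────··
······███─██··
······███─██··

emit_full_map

███████
███████
█──────
█─▲──▣─
█──────
█──────
·──────
·──────
·███─██
·███─██
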